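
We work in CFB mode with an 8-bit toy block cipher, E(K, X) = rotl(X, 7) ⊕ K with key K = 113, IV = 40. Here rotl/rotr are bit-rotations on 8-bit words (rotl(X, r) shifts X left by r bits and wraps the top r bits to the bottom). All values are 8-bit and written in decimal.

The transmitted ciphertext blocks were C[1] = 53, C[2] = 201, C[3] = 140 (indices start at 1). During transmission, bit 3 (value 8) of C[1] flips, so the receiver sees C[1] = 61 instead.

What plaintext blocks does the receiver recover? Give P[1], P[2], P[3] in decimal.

P[1] = 88, P[2] = 38, P[3] = 25

CFB decryption: P_i = C_i ⊕ E(K, C_{i−1}), with C_{0} = IV.
Only C[1] changed, to 61. In CFB, a change in C_i flips the same bit in P_i and garbles P_{i+1}. Decrypting the received ciphertext:
P[1]: E(K, 40) = 101; 61 ⊕ 101 = 88.
P[2]: E(K, 61) = 239; 201 ⊕ 239 = 38.
P[3]: E(K, 201) = 149; 140 ⊕ 149 = 25.
Blocks that differ from the original plaintext: P[1], P[2].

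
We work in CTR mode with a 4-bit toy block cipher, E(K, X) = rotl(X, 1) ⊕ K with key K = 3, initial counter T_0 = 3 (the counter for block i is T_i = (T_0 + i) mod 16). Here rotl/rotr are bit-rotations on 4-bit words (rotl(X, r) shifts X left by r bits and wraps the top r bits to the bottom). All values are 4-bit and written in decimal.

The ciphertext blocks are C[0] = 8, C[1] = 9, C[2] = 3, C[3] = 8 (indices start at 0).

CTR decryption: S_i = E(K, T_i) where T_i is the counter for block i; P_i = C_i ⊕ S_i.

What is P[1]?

P[1]: T = 4, S = E(K, T) = 11; 9 ⊕ 11 = 2.

P[1] = 2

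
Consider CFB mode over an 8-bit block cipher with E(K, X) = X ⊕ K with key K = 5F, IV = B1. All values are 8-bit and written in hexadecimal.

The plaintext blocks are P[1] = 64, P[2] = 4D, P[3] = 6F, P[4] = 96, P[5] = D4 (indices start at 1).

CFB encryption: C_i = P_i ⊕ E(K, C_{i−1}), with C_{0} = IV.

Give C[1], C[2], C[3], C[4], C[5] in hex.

C[1] = 8A, C[2] = 98, C[3] = A8, C[4] = 61, C[5] = EA

C[1]: E(K, B1) = EE; 64 ⊕ EE = 8A.
C[2]: E(K, 8A) = D5; 4D ⊕ D5 = 98.
C[3]: E(K, 98) = C7; 6F ⊕ C7 = A8.
C[4]: E(K, A8) = F7; 96 ⊕ F7 = 61.
C[5]: E(K, 61) = 3E; D4 ⊕ 3E = EA.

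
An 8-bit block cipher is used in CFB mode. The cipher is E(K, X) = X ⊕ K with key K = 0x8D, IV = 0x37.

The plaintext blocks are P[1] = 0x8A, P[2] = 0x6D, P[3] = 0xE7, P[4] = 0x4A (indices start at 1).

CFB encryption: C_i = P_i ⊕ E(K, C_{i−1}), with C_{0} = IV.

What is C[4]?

C[1]: E(K, 0x37) = 0xBA; 0x8A ⊕ 0xBA = 0x30.
C[2]: E(K, 0x30) = 0xBD; 0x6D ⊕ 0xBD = 0xD0.
C[3]: E(K, 0xD0) = 0x5D; 0xE7 ⊕ 0x5D = 0xBA.
C[4]: E(K, 0xBA) = 0x37; 0x4A ⊕ 0x37 = 0x7D.

C[4] = 0x7D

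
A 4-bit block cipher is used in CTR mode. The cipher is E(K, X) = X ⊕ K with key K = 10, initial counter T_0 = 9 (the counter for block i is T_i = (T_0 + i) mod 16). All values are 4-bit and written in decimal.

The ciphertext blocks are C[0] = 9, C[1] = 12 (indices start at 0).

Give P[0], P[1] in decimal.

CTR decryption: S_i = E(K, T_i) where T_i is the counter for block i; P_i = C_i ⊕ S_i.
P[0]: T = 9, S = E(K, T) = 3; 9 ⊕ 3 = 10.
P[1]: T = 10, S = E(K, T) = 0; 12 ⊕ 0 = 12.

P[0] = 10, P[1] = 12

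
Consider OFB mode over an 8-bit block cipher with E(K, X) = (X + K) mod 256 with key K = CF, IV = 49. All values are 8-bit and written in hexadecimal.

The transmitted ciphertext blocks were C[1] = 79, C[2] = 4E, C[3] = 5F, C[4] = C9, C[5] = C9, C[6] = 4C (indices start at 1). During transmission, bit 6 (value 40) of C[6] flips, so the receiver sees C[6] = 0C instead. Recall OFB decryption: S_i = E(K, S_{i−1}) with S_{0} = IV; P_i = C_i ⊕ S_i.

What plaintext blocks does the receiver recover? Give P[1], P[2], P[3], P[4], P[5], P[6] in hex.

Only C[6] changed, to 0C. In OFB, a change in C_i flips the same bit in P_i only; the keystream is unaffected. Decrypting the received ciphertext:
P[1]: S = E(K, 49) = 18; 79 ⊕ 18 = 61.
P[2]: S = E(K, 18) = E7; 4E ⊕ E7 = A9.
P[3]: S = E(K, E7) = B6; 5F ⊕ B6 = E9.
P[4]: S = E(K, B6) = 85; C9 ⊕ 85 = 4C.
P[5]: S = E(K, 85) = 54; C9 ⊕ 54 = 9D.
P[6]: S = E(K, 54) = 23; 0C ⊕ 23 = 2F.
Blocks that differ from the original plaintext: P[6].

P[1] = 61, P[2] = A9, P[3] = E9, P[4] = 4C, P[5] = 9D, P[6] = 2F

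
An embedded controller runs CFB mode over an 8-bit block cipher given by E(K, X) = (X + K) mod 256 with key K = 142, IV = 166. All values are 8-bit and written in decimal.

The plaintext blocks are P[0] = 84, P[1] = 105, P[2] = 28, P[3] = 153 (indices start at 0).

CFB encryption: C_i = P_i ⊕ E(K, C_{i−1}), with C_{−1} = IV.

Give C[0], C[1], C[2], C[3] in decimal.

C[0]: E(K, 166) = 52; 84 ⊕ 52 = 96.
C[1]: E(K, 96) = 238; 105 ⊕ 238 = 135.
C[2]: E(K, 135) = 21; 28 ⊕ 21 = 9.
C[3]: E(K, 9) = 151; 153 ⊕ 151 = 14.

C[0] = 96, C[1] = 135, C[2] = 9, C[3] = 14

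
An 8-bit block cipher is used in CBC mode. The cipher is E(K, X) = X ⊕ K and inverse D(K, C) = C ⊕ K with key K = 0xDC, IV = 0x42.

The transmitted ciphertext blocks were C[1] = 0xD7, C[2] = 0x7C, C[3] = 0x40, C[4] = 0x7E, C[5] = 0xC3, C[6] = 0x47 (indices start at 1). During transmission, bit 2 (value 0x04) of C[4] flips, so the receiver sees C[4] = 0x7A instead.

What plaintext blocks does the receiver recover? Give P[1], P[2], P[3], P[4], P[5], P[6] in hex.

P[1] = 0x49, P[2] = 0x77, P[3] = 0xE0, P[4] = 0xE6, P[5] = 0x65, P[6] = 0x58

CBC decryption: P_i = D(K, C_i) ⊕ C_{i−1}, with C_{0} = IV.
Only C[4] changed, to 0x7A. In CBC, a change in C_i garbles P_i and flips the same bit in P_{i+1}. Decrypting the received ciphertext:
P[1]: D(K, 0xD7) = 0x0B; 0x0B ⊕ 0x42 = 0x49.
P[2]: D(K, 0x7C) = 0xA0; 0xA0 ⊕ 0xD7 = 0x77.
P[3]: D(K, 0x40) = 0x9C; 0x9C ⊕ 0x7C = 0xE0.
P[4]: D(K, 0x7A) = 0xA6; 0xA6 ⊕ 0x40 = 0xE6.
P[5]: D(K, 0xC3) = 0x1F; 0x1F ⊕ 0x7A = 0x65.
P[6]: D(K, 0x47) = 0x9B; 0x9B ⊕ 0xC3 = 0x58.
Blocks that differ from the original plaintext: P[4], P[5].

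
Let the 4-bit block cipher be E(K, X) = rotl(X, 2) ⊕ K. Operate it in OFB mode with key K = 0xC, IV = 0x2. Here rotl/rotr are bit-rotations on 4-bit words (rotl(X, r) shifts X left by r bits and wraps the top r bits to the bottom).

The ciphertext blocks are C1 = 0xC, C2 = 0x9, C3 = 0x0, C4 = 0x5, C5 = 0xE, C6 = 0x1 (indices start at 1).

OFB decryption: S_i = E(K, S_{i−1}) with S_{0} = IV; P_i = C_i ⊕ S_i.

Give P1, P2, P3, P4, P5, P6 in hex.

P1 = 0x8, P2 = 0x4, P3 = 0xB, P4 = 0x7, P5 = 0xA, P6 = 0xC

P1: S = E(K, 0x2) = 0x4; 0xC ⊕ 0x4 = 0x8.
P2: S = E(K, 0x4) = 0xD; 0x9 ⊕ 0xD = 0x4.
P3: S = E(K, 0xD) = 0xB; 0x0 ⊕ 0xB = 0xB.
P4: S = E(K, 0xB) = 0x2; 0x5 ⊕ 0x2 = 0x7.
P5: S = E(K, 0x2) = 0x4; 0xE ⊕ 0x4 = 0xA.
P6: S = E(K, 0x4) = 0xD; 0x1 ⊕ 0xD = 0xC.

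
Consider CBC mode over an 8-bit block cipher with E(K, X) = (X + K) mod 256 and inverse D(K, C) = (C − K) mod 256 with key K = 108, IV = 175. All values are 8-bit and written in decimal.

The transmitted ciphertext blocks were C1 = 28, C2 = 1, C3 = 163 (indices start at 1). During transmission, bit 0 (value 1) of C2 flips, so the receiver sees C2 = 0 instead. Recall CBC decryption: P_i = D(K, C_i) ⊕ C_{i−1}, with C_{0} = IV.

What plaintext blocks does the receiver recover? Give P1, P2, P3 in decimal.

Only C2 changed, to 0. In CBC, a change in C_i garbles P_i and flips the same bit in P_{i+1}. Decrypting the received ciphertext:
P1: D(K, 28) = 176; 176 ⊕ 175 = 31.
P2: D(K, 0) = 148; 148 ⊕ 28 = 136.
P3: D(K, 163) = 55; 55 ⊕ 0 = 55.
Blocks that differ from the original plaintext: P2, P3.

P1 = 31, P2 = 136, P3 = 55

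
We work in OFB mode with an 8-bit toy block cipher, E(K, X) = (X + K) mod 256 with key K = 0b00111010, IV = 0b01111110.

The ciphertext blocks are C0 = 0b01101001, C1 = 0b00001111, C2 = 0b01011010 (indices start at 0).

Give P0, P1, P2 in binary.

OFB decryption: S_i = E(K, S_{i−1}) with S_{−1} = IV; P_i = C_i ⊕ S_i.
P0: S = E(K, 0b01111110) = 0b10111000; 0b01101001 ⊕ 0b10111000 = 0b11010001.
P1: S = E(K, 0b10111000) = 0b11110010; 0b00001111 ⊕ 0b11110010 = 0b11111101.
P2: S = E(K, 0b11110010) = 0b00101100; 0b01011010 ⊕ 0b00101100 = 0b01110110.

P0 = 0b11010001, P1 = 0b11111101, P2 = 0b01110110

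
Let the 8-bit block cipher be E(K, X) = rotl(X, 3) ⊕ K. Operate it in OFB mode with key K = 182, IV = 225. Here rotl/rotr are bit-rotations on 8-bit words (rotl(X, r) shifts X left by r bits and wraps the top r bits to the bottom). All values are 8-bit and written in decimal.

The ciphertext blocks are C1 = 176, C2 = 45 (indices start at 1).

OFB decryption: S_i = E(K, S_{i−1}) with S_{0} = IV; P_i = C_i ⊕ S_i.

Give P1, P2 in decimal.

P1 = 9, P2 = 86

P1: S = E(K, 225) = 185; 176 ⊕ 185 = 9.
P2: S = E(K, 185) = 123; 45 ⊕ 123 = 86.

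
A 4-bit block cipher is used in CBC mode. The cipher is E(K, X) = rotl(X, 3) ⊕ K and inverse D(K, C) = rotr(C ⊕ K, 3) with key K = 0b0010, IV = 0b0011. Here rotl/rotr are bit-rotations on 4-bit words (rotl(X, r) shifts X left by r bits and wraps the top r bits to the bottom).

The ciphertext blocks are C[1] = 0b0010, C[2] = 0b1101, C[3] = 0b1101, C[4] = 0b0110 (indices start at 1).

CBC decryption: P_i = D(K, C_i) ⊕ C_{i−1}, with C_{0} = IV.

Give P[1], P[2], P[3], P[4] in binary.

P[1]: D(K, 0b0010) = 0b0000; 0b0000 ⊕ 0b0011 = 0b0011.
P[2]: D(K, 0b1101) = 0b1111; 0b1111 ⊕ 0b0010 = 0b1101.
P[3]: D(K, 0b1101) = 0b1111; 0b1111 ⊕ 0b1101 = 0b0010.
P[4]: D(K, 0b0110) = 0b1000; 0b1000 ⊕ 0b1101 = 0b0101.

P[1] = 0b0011, P[2] = 0b1101, P[3] = 0b0010, P[4] = 0b0101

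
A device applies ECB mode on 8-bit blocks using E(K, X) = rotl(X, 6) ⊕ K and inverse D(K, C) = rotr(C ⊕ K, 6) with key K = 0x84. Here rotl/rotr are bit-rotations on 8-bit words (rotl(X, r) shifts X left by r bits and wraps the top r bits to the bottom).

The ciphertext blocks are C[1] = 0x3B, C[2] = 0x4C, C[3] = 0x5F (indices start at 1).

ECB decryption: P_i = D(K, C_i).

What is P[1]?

P[1] = 0xFE

P[1]: D(K, 0x3B) = 0xFE.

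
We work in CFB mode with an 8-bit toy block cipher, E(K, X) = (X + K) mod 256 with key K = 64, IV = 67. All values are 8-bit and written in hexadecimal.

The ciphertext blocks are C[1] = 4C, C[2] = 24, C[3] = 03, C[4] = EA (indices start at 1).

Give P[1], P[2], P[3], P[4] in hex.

CFB decryption: P_i = C_i ⊕ E(K, C_{i−1}), with C_{0} = IV.
P[1]: E(K, 67) = CB; 4C ⊕ CB = 87.
P[2]: E(K, 4C) = B0; 24 ⊕ B0 = 94.
P[3]: E(K, 24) = 88; 03 ⊕ 88 = 8B.
P[4]: E(K, 03) = 67; EA ⊕ 67 = 8D.

P[1] = 87, P[2] = 94, P[3] = 8B, P[4] = 8D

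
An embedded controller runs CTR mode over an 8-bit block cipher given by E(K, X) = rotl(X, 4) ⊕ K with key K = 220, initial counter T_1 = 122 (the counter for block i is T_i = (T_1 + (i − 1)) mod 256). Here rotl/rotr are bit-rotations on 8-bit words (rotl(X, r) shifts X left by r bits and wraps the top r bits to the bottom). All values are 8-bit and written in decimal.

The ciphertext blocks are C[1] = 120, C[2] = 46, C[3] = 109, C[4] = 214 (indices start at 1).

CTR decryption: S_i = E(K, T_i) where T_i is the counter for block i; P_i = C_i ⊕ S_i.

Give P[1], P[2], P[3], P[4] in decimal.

P[1] = 3, P[2] = 69, P[3] = 118, P[4] = 221

P[1]: T = 122, S = E(K, T) = 123; 120 ⊕ 123 = 3.
P[2]: T = 123, S = E(K, T) = 107; 46 ⊕ 107 = 69.
P[3]: T = 124, S = E(K, T) = 27; 109 ⊕ 27 = 118.
P[4]: T = 125, S = E(K, T) = 11; 214 ⊕ 11 = 221.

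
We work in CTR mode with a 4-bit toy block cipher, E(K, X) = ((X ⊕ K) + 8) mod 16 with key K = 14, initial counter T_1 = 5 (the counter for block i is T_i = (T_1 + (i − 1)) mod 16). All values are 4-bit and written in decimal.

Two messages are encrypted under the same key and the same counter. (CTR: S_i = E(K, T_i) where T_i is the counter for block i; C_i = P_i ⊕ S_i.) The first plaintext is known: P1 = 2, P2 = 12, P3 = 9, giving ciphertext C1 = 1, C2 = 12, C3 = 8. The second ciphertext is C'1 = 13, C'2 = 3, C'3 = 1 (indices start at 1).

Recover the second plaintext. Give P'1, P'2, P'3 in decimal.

P'1 = 14, P'2 = 3, P'3 = 0

In CTR with a reused counter, both messages share the same keystream S_i, so C_i ⊕ C'_i = P_i ⊕ P'_i and thus P'_i = P_i ⊕ C_i ⊕ C'_i.
P'1: 2 ⊕ 1 ⊕ 13 = 14.
P'2: 12 ⊕ 12 ⊕ 3 = 3.
P'3: 9 ⊕ 8 ⊕ 1 = 0.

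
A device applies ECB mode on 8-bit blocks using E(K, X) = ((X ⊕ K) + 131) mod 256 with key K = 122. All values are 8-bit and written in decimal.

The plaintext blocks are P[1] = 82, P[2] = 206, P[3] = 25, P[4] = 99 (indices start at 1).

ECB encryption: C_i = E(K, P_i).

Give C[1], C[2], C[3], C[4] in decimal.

C[1]: E(K, 82) = 171.
C[2]: E(K, 206) = 55.
C[3]: E(K, 25) = 230.
C[4]: E(K, 99) = 156.

C[1] = 171, C[2] = 55, C[3] = 230, C[4] = 156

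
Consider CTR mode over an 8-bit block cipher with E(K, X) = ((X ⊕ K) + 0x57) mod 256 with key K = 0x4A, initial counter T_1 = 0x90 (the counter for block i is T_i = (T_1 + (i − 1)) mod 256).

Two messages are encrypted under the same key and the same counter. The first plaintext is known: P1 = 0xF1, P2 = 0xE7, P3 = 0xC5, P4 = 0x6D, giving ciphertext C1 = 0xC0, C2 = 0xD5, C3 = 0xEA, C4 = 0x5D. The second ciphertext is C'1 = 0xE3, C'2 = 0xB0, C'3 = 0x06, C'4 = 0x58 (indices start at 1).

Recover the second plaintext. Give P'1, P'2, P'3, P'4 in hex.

P'1 = 0xD2, P'2 = 0x82, P'3 = 0x29, P'4 = 0x68

In CTR with a reused counter, both messages share the same keystream S_i, so C_i ⊕ C'_i = P_i ⊕ P'_i and thus P'_i = P_i ⊕ C_i ⊕ C'_i.
P'1: 0xF1 ⊕ 0xC0 ⊕ 0xE3 = 0xD2.
P'2: 0xE7 ⊕ 0xD5 ⊕ 0xB0 = 0x82.
P'3: 0xC5 ⊕ 0xEA ⊕ 0x06 = 0x29.
P'4: 0x6D ⊕ 0x5D ⊕ 0x58 = 0x68.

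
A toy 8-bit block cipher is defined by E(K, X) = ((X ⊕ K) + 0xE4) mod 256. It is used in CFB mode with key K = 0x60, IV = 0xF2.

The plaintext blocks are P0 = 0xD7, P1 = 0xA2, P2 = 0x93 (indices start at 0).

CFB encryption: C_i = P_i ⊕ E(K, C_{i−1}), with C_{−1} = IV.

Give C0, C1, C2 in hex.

C0 = 0xA1, C1 = 0x07, C2 = 0xD8

C0: E(K, 0xF2) = 0x76; 0xD7 ⊕ 0x76 = 0xA1.
C1: E(K, 0xA1) = 0xA5; 0xA2 ⊕ 0xA5 = 0x07.
C2: E(K, 0x07) = 0x4B; 0x93 ⊕ 0x4B = 0xD8.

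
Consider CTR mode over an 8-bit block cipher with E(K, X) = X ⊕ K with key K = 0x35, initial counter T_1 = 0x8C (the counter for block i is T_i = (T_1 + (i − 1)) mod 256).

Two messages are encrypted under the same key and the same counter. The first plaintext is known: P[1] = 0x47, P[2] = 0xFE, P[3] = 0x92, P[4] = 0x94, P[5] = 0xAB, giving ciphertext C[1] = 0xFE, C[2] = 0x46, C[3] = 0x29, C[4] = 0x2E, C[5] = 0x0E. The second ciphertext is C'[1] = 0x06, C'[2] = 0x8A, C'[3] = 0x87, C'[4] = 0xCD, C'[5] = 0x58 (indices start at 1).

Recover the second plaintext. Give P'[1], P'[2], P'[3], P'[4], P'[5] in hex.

In CTR with a reused counter, both messages share the same keystream S_i, so C_i ⊕ C'_i = P_i ⊕ P'_i and thus P'_i = P_i ⊕ C_i ⊕ C'_i.
P'[1]: 0x47 ⊕ 0xFE ⊕ 0x06 = 0xBF.
P'[2]: 0xFE ⊕ 0x46 ⊕ 0x8A = 0x32.
P'[3]: 0x92 ⊕ 0x29 ⊕ 0x87 = 0x3C.
P'[4]: 0x94 ⊕ 0x2E ⊕ 0xCD = 0x77.
P'[5]: 0xAB ⊕ 0x0E ⊕ 0x58 = 0xFD.

P'[1] = 0xBF, P'[2] = 0x32, P'[3] = 0x3C, P'[4] = 0x77, P'[5] = 0xFD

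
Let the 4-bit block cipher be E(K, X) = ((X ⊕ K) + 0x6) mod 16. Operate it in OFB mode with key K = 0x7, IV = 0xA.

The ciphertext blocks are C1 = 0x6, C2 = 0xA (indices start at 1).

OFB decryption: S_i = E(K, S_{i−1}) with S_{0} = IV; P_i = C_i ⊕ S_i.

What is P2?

P2 = 0x0

P1: S = E(K, 0xA) = 0x3; 0x6 ⊕ 0x3 = 0x5.
P2: S = E(K, 0x3) = 0xA; 0xA ⊕ 0xA = 0x0.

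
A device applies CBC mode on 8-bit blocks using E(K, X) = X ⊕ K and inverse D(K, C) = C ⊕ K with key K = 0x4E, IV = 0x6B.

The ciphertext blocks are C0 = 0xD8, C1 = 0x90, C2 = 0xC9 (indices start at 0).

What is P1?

P1 = 0x06

CBC decryption: P_i = D(K, C_i) ⊕ C_{i−1}, with C_{−1} = IV.
P1: D(K, 0x90) = 0xDE; 0xDE ⊕ 0xD8 = 0x06.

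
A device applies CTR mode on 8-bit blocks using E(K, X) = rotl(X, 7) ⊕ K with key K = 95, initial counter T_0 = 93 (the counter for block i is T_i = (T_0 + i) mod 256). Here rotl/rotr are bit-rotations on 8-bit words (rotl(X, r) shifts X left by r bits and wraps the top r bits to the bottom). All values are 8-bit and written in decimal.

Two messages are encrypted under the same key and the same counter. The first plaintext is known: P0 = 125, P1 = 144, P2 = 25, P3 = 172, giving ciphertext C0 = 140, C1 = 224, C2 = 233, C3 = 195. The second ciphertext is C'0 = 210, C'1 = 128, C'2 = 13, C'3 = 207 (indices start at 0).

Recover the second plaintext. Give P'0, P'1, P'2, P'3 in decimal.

P'0 = 35, P'1 = 240, P'2 = 253, P'3 = 160

In CTR with a reused counter, both messages share the same keystream S_i, so C_i ⊕ C'_i = P_i ⊕ P'_i and thus P'_i = P_i ⊕ C_i ⊕ C'_i.
P'0: 125 ⊕ 140 ⊕ 210 = 35.
P'1: 144 ⊕ 224 ⊕ 128 = 240.
P'2: 25 ⊕ 233 ⊕ 13 = 253.
P'3: 172 ⊕ 195 ⊕ 207 = 160.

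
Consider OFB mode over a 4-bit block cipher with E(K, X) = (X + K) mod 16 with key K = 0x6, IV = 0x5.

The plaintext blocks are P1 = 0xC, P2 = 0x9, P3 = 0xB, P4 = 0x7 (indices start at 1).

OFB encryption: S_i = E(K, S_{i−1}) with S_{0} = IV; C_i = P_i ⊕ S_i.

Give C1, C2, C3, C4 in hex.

C1 = 0x7, C2 = 0x8, C3 = 0xC, C4 = 0xA

C1: S = E(K, 0x5) = 0xB; 0xC ⊕ 0xB = 0x7.
C2: S = E(K, 0xB) = 0x1; 0x9 ⊕ 0x1 = 0x8.
C3: S = E(K, 0x1) = 0x7; 0xB ⊕ 0x7 = 0xC.
C4: S = E(K, 0x7) = 0xD; 0x7 ⊕ 0xD = 0xA.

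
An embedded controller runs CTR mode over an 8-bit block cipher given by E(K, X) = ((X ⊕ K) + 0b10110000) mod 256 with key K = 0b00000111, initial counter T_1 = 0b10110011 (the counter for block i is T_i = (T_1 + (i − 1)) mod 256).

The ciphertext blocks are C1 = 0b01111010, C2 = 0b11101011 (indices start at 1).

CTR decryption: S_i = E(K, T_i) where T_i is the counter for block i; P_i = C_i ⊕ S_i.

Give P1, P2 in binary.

P1 = 0b00011110, P2 = 0b10001000

P1: T = 0b10110011, S = E(K, T) = 0b01100100; 0b01111010 ⊕ 0b01100100 = 0b00011110.
P2: T = 0b10110100, S = E(K, T) = 0b01100011; 0b11101011 ⊕ 0b01100011 = 0b10001000.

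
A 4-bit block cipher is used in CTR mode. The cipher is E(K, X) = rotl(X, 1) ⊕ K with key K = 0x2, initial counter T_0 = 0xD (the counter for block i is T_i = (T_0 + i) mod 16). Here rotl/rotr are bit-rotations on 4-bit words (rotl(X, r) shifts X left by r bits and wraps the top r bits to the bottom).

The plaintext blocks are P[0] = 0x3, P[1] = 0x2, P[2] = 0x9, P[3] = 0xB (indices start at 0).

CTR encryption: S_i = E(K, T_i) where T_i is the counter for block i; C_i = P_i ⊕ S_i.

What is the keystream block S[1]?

0xF

C[0]: T = 0xD, S = E(K, T) = 0x9; 0x3 ⊕ 0x9 = 0xA.
C[1]: T = 0xE, S = E(K, T) = 0xF; 0x2 ⊕ 0xF = 0xD.
So S[1] = 0xF.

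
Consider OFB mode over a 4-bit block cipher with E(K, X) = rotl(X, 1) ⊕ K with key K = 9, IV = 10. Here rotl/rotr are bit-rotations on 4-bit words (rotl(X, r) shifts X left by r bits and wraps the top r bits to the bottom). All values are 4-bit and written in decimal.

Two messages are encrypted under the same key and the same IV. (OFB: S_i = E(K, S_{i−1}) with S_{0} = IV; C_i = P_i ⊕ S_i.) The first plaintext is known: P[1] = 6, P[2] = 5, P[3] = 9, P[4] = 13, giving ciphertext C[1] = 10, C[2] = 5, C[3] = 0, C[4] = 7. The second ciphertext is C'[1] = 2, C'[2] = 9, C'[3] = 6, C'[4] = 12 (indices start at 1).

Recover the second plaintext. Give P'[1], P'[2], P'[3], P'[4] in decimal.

P'[1] = 14, P'[2] = 9, P'[3] = 15, P'[4] = 6

In OFB with a reused IV, both messages share the same keystream S_i, so C_i ⊕ C'_i = P_i ⊕ P'_i and thus P'_i = P_i ⊕ C_i ⊕ C'_i.
P'[1]: 6 ⊕ 10 ⊕ 2 = 14.
P'[2]: 5 ⊕ 5 ⊕ 9 = 9.
P'[3]: 9 ⊕ 0 ⊕ 6 = 15.
P'[4]: 13 ⊕ 7 ⊕ 12 = 6.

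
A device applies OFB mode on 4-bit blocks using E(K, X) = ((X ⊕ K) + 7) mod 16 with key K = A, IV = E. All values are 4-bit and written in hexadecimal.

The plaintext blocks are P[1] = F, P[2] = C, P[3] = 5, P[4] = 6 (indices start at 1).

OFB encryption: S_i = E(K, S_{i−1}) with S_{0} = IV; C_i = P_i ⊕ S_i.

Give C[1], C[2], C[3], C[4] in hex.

C[1]: S = E(K, E) = B; F ⊕ B = 4.
C[2]: S = E(K, B) = 8; C ⊕ 8 = 4.
C[3]: S = E(K, 8) = 9; 5 ⊕ 9 = C.
C[4]: S = E(K, 9) = A; 6 ⊕ A = C.

C[1] = 4, C[2] = 4, C[3] = C, C[4] = C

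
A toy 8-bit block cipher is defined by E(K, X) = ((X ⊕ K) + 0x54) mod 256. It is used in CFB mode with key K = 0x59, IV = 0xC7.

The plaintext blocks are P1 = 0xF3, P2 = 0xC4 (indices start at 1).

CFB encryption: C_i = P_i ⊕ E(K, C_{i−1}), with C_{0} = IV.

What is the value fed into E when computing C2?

0x01

C1: E(K, 0xC7) = 0xF2; 0xF3 ⊕ 0xF2 = 0x01.
C2: E(K, 0x01) = 0xAC; 0xC4 ⊕ 0xAC = 0x68.
So the input to E for block 2 is 0x01.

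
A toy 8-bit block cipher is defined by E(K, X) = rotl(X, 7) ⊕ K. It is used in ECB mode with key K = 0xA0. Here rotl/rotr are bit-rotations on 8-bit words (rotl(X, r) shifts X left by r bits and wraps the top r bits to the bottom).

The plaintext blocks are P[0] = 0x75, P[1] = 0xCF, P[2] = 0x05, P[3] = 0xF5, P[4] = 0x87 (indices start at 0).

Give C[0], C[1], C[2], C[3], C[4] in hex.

ECB encryption: C_i = E(K, P_i).
C[0]: E(K, 0x75) = 0x1A.
C[1]: E(K, 0xCF) = 0x47.
C[2]: E(K, 0x05) = 0x22.
C[3]: E(K, 0xF5) = 0x5A.
C[4]: E(K, 0x87) = 0x63.

C[0] = 0x1A, C[1] = 0x47, C[2] = 0x22, C[3] = 0x5A, C[4] = 0x63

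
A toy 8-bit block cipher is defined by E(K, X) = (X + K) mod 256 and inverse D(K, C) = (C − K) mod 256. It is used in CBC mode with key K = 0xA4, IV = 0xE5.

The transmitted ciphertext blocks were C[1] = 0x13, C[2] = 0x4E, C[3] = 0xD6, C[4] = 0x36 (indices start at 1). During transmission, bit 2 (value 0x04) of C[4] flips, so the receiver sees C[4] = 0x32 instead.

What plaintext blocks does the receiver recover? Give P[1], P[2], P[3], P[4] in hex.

CBC decryption: P_i = D(K, C_i) ⊕ C_{i−1}, with C_{0} = IV.
Only C[4] changed, to 0x32. In CBC, a change in C_i garbles P_i and flips the same bit in P_{i+1}. Decrypting the received ciphertext:
P[1]: D(K, 0x13) = 0x6F; 0x6F ⊕ 0xE5 = 0x8A.
P[2]: D(K, 0x4E) = 0xAA; 0xAA ⊕ 0x13 = 0xB9.
P[3]: D(K, 0xD6) = 0x32; 0x32 ⊕ 0x4E = 0x7C.
P[4]: D(K, 0x32) = 0x8E; 0x8E ⊕ 0xD6 = 0x58.
Blocks that differ from the original plaintext: P[4].

P[1] = 0x8A, P[2] = 0xB9, P[3] = 0x7C, P[4] = 0x58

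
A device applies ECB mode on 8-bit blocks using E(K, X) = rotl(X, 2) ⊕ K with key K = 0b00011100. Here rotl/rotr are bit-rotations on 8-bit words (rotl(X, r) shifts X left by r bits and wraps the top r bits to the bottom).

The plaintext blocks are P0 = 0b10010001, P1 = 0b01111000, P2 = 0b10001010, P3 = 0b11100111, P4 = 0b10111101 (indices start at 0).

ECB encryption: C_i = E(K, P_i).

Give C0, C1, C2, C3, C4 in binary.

C0: E(K, 0b10010001) = 0b01011010.
C1: E(K, 0b01111000) = 0b11111101.
C2: E(K, 0b10001010) = 0b00110110.
C3: E(K, 0b11100111) = 0b10000011.
C4: E(K, 0b10111101) = 0b11101010.

C0 = 0b01011010, C1 = 0b11111101, C2 = 0b00110110, C3 = 0b10000011, C4 = 0b11101010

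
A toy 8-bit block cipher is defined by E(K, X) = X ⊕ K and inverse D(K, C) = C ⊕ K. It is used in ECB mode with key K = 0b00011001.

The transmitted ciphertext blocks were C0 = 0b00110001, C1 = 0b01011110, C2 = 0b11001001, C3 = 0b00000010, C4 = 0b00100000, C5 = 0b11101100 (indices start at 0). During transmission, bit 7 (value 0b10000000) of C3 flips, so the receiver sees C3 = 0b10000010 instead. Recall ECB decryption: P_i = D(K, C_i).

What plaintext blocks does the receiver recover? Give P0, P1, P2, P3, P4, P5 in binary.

P0 = 0b00101000, P1 = 0b01000111, P2 = 0b11010000, P3 = 0b10011011, P4 = 0b00111001, P5 = 0b11110101

Only C3 changed, to 0b10000010. In ECB, a change in C_i affects only P_i. Decrypting the received ciphertext:
P0: D(K, 0b00110001) = 0b00101000.
P1: D(K, 0b01011110) = 0b01000111.
P2: D(K, 0b11001001) = 0b11010000.
P3: D(K, 0b10000010) = 0b10011011.
P4: D(K, 0b00100000) = 0b00111001.
P5: D(K, 0b11101100) = 0b11110101.
Blocks that differ from the original plaintext: P3.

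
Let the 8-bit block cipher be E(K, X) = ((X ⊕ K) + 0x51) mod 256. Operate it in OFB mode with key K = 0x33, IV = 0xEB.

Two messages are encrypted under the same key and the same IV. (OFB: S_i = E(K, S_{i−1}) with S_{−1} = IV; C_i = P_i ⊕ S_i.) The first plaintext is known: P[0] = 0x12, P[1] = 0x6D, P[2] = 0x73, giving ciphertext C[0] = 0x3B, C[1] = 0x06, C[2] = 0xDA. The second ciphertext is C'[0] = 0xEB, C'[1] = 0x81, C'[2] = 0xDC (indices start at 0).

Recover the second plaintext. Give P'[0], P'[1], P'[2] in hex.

P'[0] = 0xC2, P'[1] = 0xEA, P'[2] = 0x75

In OFB with a reused IV, both messages share the same keystream S_i, so C_i ⊕ C'_i = P_i ⊕ P'_i and thus P'_i = P_i ⊕ C_i ⊕ C'_i.
P'[0]: 0x12 ⊕ 0x3B ⊕ 0xEB = 0xC2.
P'[1]: 0x6D ⊕ 0x06 ⊕ 0x81 = 0xEA.
P'[2]: 0x73 ⊕ 0xDA ⊕ 0xDC = 0x75.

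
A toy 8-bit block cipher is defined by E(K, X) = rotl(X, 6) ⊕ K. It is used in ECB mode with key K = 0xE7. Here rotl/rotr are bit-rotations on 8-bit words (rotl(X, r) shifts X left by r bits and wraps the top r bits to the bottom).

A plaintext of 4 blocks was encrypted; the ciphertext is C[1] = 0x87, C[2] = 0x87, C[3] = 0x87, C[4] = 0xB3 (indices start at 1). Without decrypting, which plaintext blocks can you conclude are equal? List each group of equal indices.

P[1] = P[2] = P[3]

ECB encrypts each block independently with the same key, so equal ciphertext blocks imply equal plaintext blocks.
C[1] = C[2] = C[3] = 0x87, so P[1] = P[2] = P[3].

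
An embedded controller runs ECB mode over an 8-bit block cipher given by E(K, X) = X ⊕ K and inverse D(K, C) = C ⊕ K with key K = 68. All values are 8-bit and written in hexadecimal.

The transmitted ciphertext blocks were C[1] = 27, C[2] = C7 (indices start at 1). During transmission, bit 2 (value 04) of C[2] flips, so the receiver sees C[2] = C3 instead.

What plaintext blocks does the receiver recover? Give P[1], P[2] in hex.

P[1] = 4F, P[2] = AB

ECB decryption: P_i = D(K, C_i).
Only C[2] changed, to C3. In ECB, a change in C_i affects only P_i. Decrypting the received ciphertext:
P[1]: D(K, 27) = 4F.
P[2]: D(K, C3) = AB.
Blocks that differ from the original plaintext: P[2].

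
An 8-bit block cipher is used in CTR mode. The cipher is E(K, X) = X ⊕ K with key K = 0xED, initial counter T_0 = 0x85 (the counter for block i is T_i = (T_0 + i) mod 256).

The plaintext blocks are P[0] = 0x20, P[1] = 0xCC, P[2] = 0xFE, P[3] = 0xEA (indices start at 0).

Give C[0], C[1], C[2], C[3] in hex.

C[0] = 0x48, C[1] = 0xA7, C[2] = 0x94, C[3] = 0x8F

CTR encryption: S_i = E(K, T_i) where T_i is the counter for block i; C_i = P_i ⊕ S_i.
C[0]: T = 0x85, S = E(K, T) = 0x68; 0x20 ⊕ 0x68 = 0x48.
C[1]: T = 0x86, S = E(K, T) = 0x6B; 0xCC ⊕ 0x6B = 0xA7.
C[2]: T = 0x87, S = E(K, T) = 0x6A; 0xFE ⊕ 0x6A = 0x94.
C[3]: T = 0x88, S = E(K, T) = 0x65; 0xEA ⊕ 0x65 = 0x8F.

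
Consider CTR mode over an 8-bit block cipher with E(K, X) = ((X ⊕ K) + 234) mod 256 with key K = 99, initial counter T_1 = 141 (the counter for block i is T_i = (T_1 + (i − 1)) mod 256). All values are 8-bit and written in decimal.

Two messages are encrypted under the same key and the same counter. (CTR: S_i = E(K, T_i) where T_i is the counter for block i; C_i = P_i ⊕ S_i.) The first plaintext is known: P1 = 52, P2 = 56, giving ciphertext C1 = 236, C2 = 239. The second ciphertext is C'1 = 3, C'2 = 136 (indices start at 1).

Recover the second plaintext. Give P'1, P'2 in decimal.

In CTR with a reused counter, both messages share the same keystream S_i, so C_i ⊕ C'_i = P_i ⊕ P'_i and thus P'_i = P_i ⊕ C_i ⊕ C'_i.
P'1: 52 ⊕ 236 ⊕ 3 = 219.
P'2: 56 ⊕ 239 ⊕ 136 = 95.

P'1 = 219, P'2 = 95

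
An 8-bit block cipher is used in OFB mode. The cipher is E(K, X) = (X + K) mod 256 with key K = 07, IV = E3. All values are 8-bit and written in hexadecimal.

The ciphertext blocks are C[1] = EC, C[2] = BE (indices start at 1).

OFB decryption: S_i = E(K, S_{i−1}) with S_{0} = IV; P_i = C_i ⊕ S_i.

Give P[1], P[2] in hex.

P[1]: S = E(K, E3) = EA; EC ⊕ EA = 06.
P[2]: S = E(K, EA) = F1; BE ⊕ F1 = 4F.

P[1] = 06, P[2] = 4F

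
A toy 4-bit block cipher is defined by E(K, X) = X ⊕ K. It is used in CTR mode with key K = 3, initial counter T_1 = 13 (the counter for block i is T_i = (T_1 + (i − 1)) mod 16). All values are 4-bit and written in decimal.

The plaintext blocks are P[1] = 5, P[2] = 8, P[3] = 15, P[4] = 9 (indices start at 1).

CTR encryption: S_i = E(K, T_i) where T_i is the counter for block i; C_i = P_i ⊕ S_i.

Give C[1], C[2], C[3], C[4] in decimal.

C[1] = 11, C[2] = 5, C[3] = 3, C[4] = 10

C[1]: T = 13, S = E(K, T) = 14; 5 ⊕ 14 = 11.
C[2]: T = 14, S = E(K, T) = 13; 8 ⊕ 13 = 5.
C[3]: T = 15, S = E(K, T) = 12; 15 ⊕ 12 = 3.
C[4]: T = 0, S = E(K, T) = 3; 9 ⊕ 3 = 10.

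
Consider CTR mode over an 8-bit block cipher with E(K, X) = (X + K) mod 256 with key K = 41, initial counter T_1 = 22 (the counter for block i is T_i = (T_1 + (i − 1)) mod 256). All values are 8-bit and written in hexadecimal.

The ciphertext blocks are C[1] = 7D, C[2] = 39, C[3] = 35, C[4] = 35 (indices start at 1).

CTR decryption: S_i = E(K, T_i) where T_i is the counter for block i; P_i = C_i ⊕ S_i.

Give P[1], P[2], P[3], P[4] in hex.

P[1] = 1E, P[2] = 5D, P[3] = 50, P[4] = 53

P[1]: T = 22, S = E(K, T) = 63; 7D ⊕ 63 = 1E.
P[2]: T = 23, S = E(K, T) = 64; 39 ⊕ 64 = 5D.
P[3]: T = 24, S = E(K, T) = 65; 35 ⊕ 65 = 50.
P[4]: T = 25, S = E(K, T) = 66; 35 ⊕ 66 = 53.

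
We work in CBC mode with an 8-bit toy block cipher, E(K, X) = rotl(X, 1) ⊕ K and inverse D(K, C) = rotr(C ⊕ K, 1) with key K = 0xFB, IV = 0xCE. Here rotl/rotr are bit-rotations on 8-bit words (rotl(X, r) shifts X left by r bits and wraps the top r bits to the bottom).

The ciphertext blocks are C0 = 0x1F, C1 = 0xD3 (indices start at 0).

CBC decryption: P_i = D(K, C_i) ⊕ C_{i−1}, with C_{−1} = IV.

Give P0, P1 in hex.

P0 = 0xBC, P1 = 0x0B

P0: D(K, 0x1F) = 0x72; 0x72 ⊕ 0xCE = 0xBC.
P1: D(K, 0xD3) = 0x14; 0x14 ⊕ 0x1F = 0x0B.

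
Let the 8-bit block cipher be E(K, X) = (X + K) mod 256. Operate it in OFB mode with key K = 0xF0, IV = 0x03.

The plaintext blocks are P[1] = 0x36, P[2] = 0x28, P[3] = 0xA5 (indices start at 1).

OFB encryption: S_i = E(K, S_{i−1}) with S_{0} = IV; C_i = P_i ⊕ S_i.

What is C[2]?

C[2] = 0xCB

C[1]: S = E(K, 0x03) = 0xF3; 0x36 ⊕ 0xF3 = 0xC5.
C[2]: S = E(K, 0xF3) = 0xE3; 0x28 ⊕ 0xE3 = 0xCB.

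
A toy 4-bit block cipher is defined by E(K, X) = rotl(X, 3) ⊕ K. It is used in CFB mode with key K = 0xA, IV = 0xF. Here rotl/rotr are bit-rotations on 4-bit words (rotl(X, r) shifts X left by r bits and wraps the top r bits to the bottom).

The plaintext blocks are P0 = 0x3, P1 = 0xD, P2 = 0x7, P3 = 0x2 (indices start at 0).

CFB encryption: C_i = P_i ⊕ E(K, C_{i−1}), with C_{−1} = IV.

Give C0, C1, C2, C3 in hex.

C0: E(K, 0xF) = 0x5; 0x3 ⊕ 0x5 = 0x6.
C1: E(K, 0x6) = 0x9; 0xD ⊕ 0x9 = 0x4.
C2: E(K, 0x4) = 0x8; 0x7 ⊕ 0x8 = 0xF.
C3: E(K, 0xF) = 0x5; 0x2 ⊕ 0x5 = 0x7.

C0 = 0x6, C1 = 0x4, C2 = 0xF, C3 = 0x7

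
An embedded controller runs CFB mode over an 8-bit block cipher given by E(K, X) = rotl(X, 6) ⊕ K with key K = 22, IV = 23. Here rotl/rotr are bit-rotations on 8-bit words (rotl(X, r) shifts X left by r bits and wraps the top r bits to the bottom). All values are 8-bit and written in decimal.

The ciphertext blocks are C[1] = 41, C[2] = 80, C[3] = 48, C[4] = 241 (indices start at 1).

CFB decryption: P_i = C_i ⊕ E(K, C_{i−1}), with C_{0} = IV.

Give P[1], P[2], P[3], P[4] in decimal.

P[1]: E(K, 23) = 211; 41 ⊕ 211 = 250.
P[2]: E(K, 41) = 92; 80 ⊕ 92 = 12.
P[3]: E(K, 80) = 2; 48 ⊕ 2 = 50.
P[4]: E(K, 48) = 26; 241 ⊕ 26 = 235.

P[1] = 250, P[2] = 12, P[3] = 50, P[4] = 235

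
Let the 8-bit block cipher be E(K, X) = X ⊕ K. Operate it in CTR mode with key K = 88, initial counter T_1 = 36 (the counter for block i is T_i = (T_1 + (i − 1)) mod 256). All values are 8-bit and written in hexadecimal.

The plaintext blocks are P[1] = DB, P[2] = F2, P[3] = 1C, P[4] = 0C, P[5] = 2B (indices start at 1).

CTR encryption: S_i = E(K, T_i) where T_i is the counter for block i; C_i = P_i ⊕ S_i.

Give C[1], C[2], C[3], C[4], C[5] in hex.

C[1]: T = 36, S = E(K, T) = BE; DB ⊕ BE = 65.
C[2]: T = 37, S = E(K, T) = BF; F2 ⊕ BF = 4D.
C[3]: T = 38, S = E(K, T) = B0; 1C ⊕ B0 = AC.
C[4]: T = 39, S = E(K, T) = B1; 0C ⊕ B1 = BD.
C[5]: T = 3A, S = E(K, T) = B2; 2B ⊕ B2 = 99.

C[1] = 65, C[2] = 4D, C[3] = AC, C[4] = BD, C[5] = 99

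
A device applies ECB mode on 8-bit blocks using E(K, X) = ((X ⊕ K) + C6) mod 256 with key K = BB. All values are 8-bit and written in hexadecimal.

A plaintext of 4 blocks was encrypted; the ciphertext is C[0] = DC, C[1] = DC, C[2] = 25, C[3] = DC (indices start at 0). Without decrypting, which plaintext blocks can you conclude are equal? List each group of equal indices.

P[0] = P[1] = P[3]

ECB encrypts each block independently with the same key, so equal ciphertext blocks imply equal plaintext blocks.
C[0] = C[1] = C[3] = DC, so P[0] = P[1] = P[3].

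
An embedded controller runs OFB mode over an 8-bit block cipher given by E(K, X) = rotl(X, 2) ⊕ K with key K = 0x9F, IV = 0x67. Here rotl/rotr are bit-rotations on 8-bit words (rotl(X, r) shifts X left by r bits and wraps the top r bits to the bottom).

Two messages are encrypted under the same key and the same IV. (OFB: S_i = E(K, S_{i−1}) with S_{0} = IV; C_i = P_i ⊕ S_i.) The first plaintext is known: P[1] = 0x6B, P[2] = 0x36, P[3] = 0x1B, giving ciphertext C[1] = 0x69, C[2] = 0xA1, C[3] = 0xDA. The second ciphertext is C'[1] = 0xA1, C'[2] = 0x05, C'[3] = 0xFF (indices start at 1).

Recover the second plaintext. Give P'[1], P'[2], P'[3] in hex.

P'[1] = 0xA3, P'[2] = 0x92, P'[3] = 0x3E

In OFB with a reused IV, both messages share the same keystream S_i, so C_i ⊕ C'_i = P_i ⊕ P'_i and thus P'_i = P_i ⊕ C_i ⊕ C'_i.
P'[1]: 0x6B ⊕ 0x69 ⊕ 0xA1 = 0xA3.
P'[2]: 0x36 ⊕ 0xA1 ⊕ 0x05 = 0x92.
P'[3]: 0x1B ⊕ 0xDA ⊕ 0xFF = 0x3E.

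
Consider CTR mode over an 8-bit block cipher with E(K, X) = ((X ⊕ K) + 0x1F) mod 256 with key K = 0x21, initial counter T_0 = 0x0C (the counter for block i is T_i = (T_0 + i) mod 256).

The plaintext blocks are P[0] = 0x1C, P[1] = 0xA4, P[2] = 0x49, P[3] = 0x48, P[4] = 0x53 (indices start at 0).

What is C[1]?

C[1] = 0xEF

CTR encryption: S_i = E(K, T_i) where T_i is the counter for block i; C_i = P_i ⊕ S_i.
C[0]: T = 0x0C, S = E(K, T) = 0x4C; 0x1C ⊕ 0x4C = 0x50.
C[1]: T = 0x0D, S = E(K, T) = 0x4B; 0xA4 ⊕ 0x4B = 0xEF.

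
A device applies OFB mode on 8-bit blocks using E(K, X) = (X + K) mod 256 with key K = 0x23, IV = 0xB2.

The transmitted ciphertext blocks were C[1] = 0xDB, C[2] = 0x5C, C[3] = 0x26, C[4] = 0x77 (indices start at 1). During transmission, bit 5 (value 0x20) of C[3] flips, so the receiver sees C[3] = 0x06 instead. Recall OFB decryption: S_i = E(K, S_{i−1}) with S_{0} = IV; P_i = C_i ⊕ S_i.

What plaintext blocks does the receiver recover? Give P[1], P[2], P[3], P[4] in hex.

P[1] = 0x0E, P[2] = 0xA4, P[3] = 0x1D, P[4] = 0x49

Only C[3] changed, to 0x06. In OFB, a change in C_i flips the same bit in P_i only; the keystream is unaffected. Decrypting the received ciphertext:
P[1]: S = E(K, 0xB2) = 0xD5; 0xDB ⊕ 0xD5 = 0x0E.
P[2]: S = E(K, 0xD5) = 0xF8; 0x5C ⊕ 0xF8 = 0xA4.
P[3]: S = E(K, 0xF8) = 0x1B; 0x06 ⊕ 0x1B = 0x1D.
P[4]: S = E(K, 0x1B) = 0x3E; 0x77 ⊕ 0x3E = 0x49.
Blocks that differ from the original plaintext: P[3].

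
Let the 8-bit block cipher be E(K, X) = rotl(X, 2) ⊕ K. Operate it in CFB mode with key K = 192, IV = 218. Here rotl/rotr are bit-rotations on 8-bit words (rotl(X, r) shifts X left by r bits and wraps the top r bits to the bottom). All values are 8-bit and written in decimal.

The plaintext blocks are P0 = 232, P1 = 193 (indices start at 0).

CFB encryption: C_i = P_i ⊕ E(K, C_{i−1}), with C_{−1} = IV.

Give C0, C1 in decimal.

C0: E(K, 218) = 171; 232 ⊕ 171 = 67.
C1: E(K, 67) = 205; 193 ⊕ 205 = 12.

C0 = 67, C1 = 12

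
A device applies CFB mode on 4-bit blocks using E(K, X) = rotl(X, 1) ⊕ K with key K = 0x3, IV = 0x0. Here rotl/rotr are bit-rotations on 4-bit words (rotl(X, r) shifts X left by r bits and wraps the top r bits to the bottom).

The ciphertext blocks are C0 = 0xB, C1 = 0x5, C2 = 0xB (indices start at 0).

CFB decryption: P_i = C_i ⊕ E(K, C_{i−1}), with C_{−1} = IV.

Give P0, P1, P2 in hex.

P0 = 0x8, P1 = 0x1, P2 = 0x2

P0: E(K, 0x0) = 0x3; 0xB ⊕ 0x3 = 0x8.
P1: E(K, 0xB) = 0x4; 0x5 ⊕ 0x4 = 0x1.
P2: E(K, 0x5) = 0x9; 0xB ⊕ 0x9 = 0x2.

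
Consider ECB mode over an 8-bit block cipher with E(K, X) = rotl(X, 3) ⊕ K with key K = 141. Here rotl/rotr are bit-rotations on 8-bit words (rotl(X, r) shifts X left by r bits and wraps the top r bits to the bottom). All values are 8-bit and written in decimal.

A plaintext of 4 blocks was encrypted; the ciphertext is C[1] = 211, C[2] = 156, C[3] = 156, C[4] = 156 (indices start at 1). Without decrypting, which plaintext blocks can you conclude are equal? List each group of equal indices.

P[2] = P[3] = P[4]

ECB encrypts each block independently with the same key, so equal ciphertext blocks imply equal plaintext blocks.
C[2] = C[3] = C[4] = 156, so P[2] = P[3] = P[4].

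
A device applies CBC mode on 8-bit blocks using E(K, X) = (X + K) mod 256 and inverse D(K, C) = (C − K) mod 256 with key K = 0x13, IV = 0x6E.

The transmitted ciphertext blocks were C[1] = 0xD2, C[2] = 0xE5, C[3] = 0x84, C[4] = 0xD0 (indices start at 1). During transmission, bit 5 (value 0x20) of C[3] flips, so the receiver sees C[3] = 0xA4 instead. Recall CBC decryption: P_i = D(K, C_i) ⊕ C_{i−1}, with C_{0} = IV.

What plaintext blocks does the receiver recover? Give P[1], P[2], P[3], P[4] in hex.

Only C[3] changed, to 0xA4. In CBC, a change in C_i garbles P_i and flips the same bit in P_{i+1}. Decrypting the received ciphertext:
P[1]: D(K, 0xD2) = 0xBF; 0xBF ⊕ 0x6E = 0xD1.
P[2]: D(K, 0xE5) = 0xD2; 0xD2 ⊕ 0xD2 = 0x00.
P[3]: D(K, 0xA4) = 0x91; 0x91 ⊕ 0xE5 = 0x74.
P[4]: D(K, 0xD0) = 0xBD; 0xBD ⊕ 0xA4 = 0x19.
Blocks that differ from the original plaintext: P[3], P[4].

P[1] = 0xD1, P[2] = 0x00, P[3] = 0x74, P[4] = 0x19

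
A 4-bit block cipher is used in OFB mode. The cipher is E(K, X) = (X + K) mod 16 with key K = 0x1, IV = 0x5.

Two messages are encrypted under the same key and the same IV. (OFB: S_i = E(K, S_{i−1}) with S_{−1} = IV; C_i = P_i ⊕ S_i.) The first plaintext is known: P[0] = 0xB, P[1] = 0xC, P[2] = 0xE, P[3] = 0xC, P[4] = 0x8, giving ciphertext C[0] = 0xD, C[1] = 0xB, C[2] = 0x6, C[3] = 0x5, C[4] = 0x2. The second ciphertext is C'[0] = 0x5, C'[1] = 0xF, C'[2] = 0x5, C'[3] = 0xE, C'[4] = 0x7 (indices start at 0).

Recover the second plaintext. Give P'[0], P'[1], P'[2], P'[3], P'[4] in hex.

In OFB with a reused IV, both messages share the same keystream S_i, so C_i ⊕ C'_i = P_i ⊕ P'_i and thus P'_i = P_i ⊕ C_i ⊕ C'_i.
P'[0]: 0xB ⊕ 0xD ⊕ 0x5 = 0x3.
P'[1]: 0xC ⊕ 0xB ⊕ 0xF = 0x8.
P'[2]: 0xE ⊕ 0x6 ⊕ 0x5 = 0xD.
P'[3]: 0xC ⊕ 0x5 ⊕ 0xE = 0x7.
P'[4]: 0x8 ⊕ 0x2 ⊕ 0x7 = 0xD.

P'[0] = 0x3, P'[1] = 0x8, P'[2] = 0xD, P'[3] = 0x7, P'[4] = 0xD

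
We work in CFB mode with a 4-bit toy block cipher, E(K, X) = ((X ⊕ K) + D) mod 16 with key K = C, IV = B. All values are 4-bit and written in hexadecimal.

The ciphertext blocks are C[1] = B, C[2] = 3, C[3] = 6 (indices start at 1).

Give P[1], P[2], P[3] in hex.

CFB decryption: P_i = C_i ⊕ E(K, C_{i−1}), with C_{0} = IV.
P[1]: E(K, B) = 4; B ⊕ 4 = F.
P[2]: E(K, B) = 4; 3 ⊕ 4 = 7.
P[3]: E(K, 3) = C; 6 ⊕ C = A.

P[1] = F, P[2] = 7, P[3] = A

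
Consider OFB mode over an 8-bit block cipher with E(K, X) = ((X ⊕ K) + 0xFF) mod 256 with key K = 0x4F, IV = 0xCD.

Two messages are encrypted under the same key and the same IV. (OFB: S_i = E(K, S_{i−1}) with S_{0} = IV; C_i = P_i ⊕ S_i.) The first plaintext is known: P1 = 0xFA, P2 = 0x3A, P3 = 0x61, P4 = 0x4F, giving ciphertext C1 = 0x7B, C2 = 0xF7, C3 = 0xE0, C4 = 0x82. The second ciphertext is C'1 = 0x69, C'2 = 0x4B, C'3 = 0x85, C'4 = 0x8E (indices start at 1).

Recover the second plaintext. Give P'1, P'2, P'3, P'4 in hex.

P'1 = 0xE8, P'2 = 0x86, P'3 = 0x04, P'4 = 0x43

In OFB with a reused IV, both messages share the same keystream S_i, so C_i ⊕ C'_i = P_i ⊕ P'_i and thus P'_i = P_i ⊕ C_i ⊕ C'_i.
P'1: 0xFA ⊕ 0x7B ⊕ 0x69 = 0xE8.
P'2: 0x3A ⊕ 0xF7 ⊕ 0x4B = 0x86.
P'3: 0x61 ⊕ 0xE0 ⊕ 0x85 = 0x04.
P'4: 0x4F ⊕ 0x82 ⊕ 0x8E = 0x43.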